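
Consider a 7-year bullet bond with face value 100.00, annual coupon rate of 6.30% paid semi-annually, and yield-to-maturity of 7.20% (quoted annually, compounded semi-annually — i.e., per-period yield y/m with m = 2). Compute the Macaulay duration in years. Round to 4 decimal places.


Coupon per period c = face * coupon_rate / m = 3.150000
Periods per year m = 2; per-period yield y/m = 0.036000
Number of cashflows N = 14
Cashflows (t years, CF_t, discount factor 1/(1+y/m)^(m*t), PV):
  t = 0.5000: CF_t = 3.150000, DF = 0.965251, PV = 3.040541
  t = 1.0000: CF_t = 3.150000, DF = 0.931709, PV = 2.934885
  t = 1.5000: CF_t = 3.150000, DF = 0.899333, PV = 2.832900
  t = 2.0000: CF_t = 3.150000, DF = 0.868082, PV = 2.734460
  t = 2.5000: CF_t = 3.150000, DF = 0.837917, PV = 2.639440
  t = 3.0000: CF_t = 3.150000, DF = 0.808801, PV = 2.547722
  t = 3.5000: CF_t = 3.150000, DF = 0.780696, PV = 2.459191
  t = 4.0000: CF_t = 3.150000, DF = 0.753567, PV = 2.373737
  t = 4.5000: CF_t = 3.150000, DF = 0.727381, PV = 2.291251
  t = 5.0000: CF_t = 3.150000, DF = 0.702106, PV = 2.211633
  t = 5.5000: CF_t = 3.150000, DF = 0.677708, PV = 2.134781
  t = 6.0000: CF_t = 3.150000, DF = 0.654158, PV = 2.060599
  t = 6.5000: CF_t = 3.150000, DF = 0.631427, PV = 1.988995
  t = 7.0000: CF_t = 103.150000, DF = 0.609486, PV = 62.868436
Price P = sum_t PV_t = 95.118570
Macaulay numerator sum_t t * PV_t:
  t * PV_t at t = 0.5000: 1.520270
  t * PV_t at t = 1.0000: 2.934885
  t * PV_t at t = 1.5000: 4.249350
  t * PV_t at t = 2.0000: 5.468919
  t * PV_t at t = 2.5000: 6.598600
  t * PV_t at t = 3.0000: 7.643166
  t * PV_t at t = 3.5000: 8.607169
  t * PV_t at t = 4.0000: 9.494946
  t * PV_t at t = 4.5000: 10.310632
  t * PV_t at t = 5.0000: 11.058163
  t * PV_t at t = 5.5000: 11.741293
  t * PV_t at t = 6.0000: 12.363594
  t * PV_t at t = 6.5000: 12.928469
  t * PV_t at t = 7.0000: 440.079052
Macaulay duration D = (sum_t t * PV_t) / P = 544.998508 / 95.118570 = 5.729675

Answer: Macaulay duration = 5.7297 years


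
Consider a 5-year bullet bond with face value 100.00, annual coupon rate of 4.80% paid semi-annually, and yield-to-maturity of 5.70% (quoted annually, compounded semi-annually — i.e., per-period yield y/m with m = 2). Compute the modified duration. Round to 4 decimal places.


Coupon per period c = face * coupon_rate / m = 2.400000
Periods per year m = 2; per-period yield y/m = 0.028500
Number of cashflows N = 10
Cashflows (t years, CF_t, discount factor 1/(1+y/m)^(m*t), PV):
  t = 0.5000: CF_t = 2.400000, DF = 0.972290, PV = 2.333495
  t = 1.0000: CF_t = 2.400000, DF = 0.945347, PV = 2.268834
  t = 1.5000: CF_t = 2.400000, DF = 0.919152, PV = 2.205964
  t = 2.0000: CF_t = 2.400000, DF = 0.893682, PV = 2.144836
  t = 2.5000: CF_t = 2.400000, DF = 0.868917, PV = 2.085402
  t = 3.0000: CF_t = 2.400000, DF = 0.844840, PV = 2.027615
  t = 3.5000: CF_t = 2.400000, DF = 0.821429, PV = 1.971429
  t = 4.0000: CF_t = 2.400000, DF = 0.798667, PV = 1.916800
  t = 4.5000: CF_t = 2.400000, DF = 0.776536, PV = 1.863685
  t = 5.0000: CF_t = 102.400000, DF = 0.755018, PV = 77.313796
Price P = sum_t PV_t = 96.131856
First compute Macaulay numerator sum_t t * PV_t:
  t * PV_t at t = 0.5000: 1.166748
  t * PV_t at t = 1.0000: 2.268834
  t * PV_t at t = 1.5000: 3.308945
  t * PV_t at t = 2.0000: 4.289672
  t * PV_t at t = 2.5000: 5.213505
  t * PV_t at t = 3.0000: 6.082845
  t * PV_t at t = 3.5000: 6.900002
  t * PV_t at t = 4.0000: 7.667201
  t * PV_t at t = 4.5000: 8.386584
  t * PV_t at t = 5.0000: 386.568979
Macaulay duration D = 431.853314 / 96.131856 = 4.492302
Modified duration = D / (1 + y/m) = 4.492302 / (1 + 0.028500) = 4.367819

Answer: Modified duration = 4.3678


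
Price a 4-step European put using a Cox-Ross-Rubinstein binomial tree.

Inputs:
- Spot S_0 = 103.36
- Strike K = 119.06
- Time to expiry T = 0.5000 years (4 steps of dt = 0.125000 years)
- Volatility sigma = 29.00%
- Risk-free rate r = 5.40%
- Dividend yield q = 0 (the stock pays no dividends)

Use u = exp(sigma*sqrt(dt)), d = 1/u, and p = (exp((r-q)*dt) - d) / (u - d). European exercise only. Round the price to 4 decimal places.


Answer: Price = V(0,0) = 16.8558

Derivation:
dt = T/N = 0.125000
u = exp(sigma*sqrt(dt)) = 1.107971; d = 1/u = 0.902551
p = (exp((r-q)*dt) - d) / (u - d) = 0.507360
Discount per step: exp(-r*dt) = 0.993273
Stock lattice S(k, i) with i counting down-moves:
  k=0: S(0,0) = 103.3600
  k=1: S(1,0) = 114.5199; S(1,1) = 93.2876
  k=2: S(2,0) = 126.8847; S(2,1) = 103.3600; S(2,2) = 84.1968
  k=3: S(3,0) = 140.5846; S(3,1) = 114.5199; S(3,2) = 93.2876; S(3,3) = 75.9919
  k=4: S(4,0) = 155.7637; S(4,1) = 126.8847; S(4,2) = 103.3600; S(4,3) = 84.1968; S(4,4) = 68.5865
Terminal payoffs V(N, i) = max(K - S_T, 0):
  V(4,0) = 0.000000; V(4,1) = 0.000000; V(4,2) = 15.700000; V(4,3) = 34.863187; V(4,4) = 50.473474
Backward induction: V(k, i) = exp(-r*dt) * [p * V(k+1, i) + (1-p) * V(k+1, i+1)].
  V(3,0) = exp(-r*dt) * [p*0.000000 + (1-p)*0.000000] = 0.000000
  V(3,1) = exp(-r*dt) * [p*0.000000 + (1-p)*15.700000] = 7.682410
  V(3,2) = exp(-r*dt) * [p*15.700000 + (1-p)*34.863187] = 24.971417
  V(3,3) = exp(-r*dt) * [p*34.863187 + (1-p)*50.473474] = 42.267164
  V(2,0) = exp(-r*dt) * [p*0.000000 + (1-p)*7.682410] = 3.759199
  V(2,1) = exp(-r*dt) * [p*7.682410 + (1-p)*24.971417] = 16.090680
  V(2,2) = exp(-r*dt) * [p*24.971417 + (1-p)*42.267164] = 33.266677
  V(1,0) = exp(-r*dt) * [p*3.759199 + (1-p)*16.090680] = 9.768018
  V(1,1) = exp(-r*dt) * [p*16.090680 + (1-p)*33.266677] = 24.387087
  V(0,0) = exp(-r*dt) * [p*9.768018 + (1-p)*24.387087] = 16.855789


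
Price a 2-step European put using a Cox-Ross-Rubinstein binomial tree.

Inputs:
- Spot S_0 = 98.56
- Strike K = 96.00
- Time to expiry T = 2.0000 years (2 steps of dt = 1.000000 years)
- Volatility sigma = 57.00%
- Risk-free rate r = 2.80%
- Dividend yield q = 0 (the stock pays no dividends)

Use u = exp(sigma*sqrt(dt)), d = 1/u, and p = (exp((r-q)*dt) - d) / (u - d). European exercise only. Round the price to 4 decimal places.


dt = T/N = 1.000000
u = exp(sigma*sqrt(dt)) = 1.768267; d = 1/u = 0.565525
p = (exp((r-q)*dt) - d) / (u - d) = 0.384846
Discount per step: exp(-r*dt) = 0.972388
Stock lattice S(k, i) with i counting down-moves:
  k=0: S(0,0) = 98.5600
  k=1: S(1,0) = 174.2804; S(1,1) = 55.7382
  k=2: S(2,0) = 308.1743; S(2,1) = 98.5600; S(2,2) = 31.5214
Terminal payoffs V(N, i) = max(K - S_T, 0):
  V(2,0) = 0.000000; V(2,1) = 0.000000; V(2,2) = 64.478637
Backward induction: V(k, i) = exp(-r*dt) * [p * V(k+1, i) + (1-p) * V(k+1, i+1)].
  V(1,0) = exp(-r*dt) * [p*0.000000 + (1-p)*0.000000] = 0.000000
  V(1,1) = exp(-r*dt) * [p*0.000000 + (1-p)*64.478637] = 38.569098
  V(0,0) = exp(-r*dt) * [p*0.000000 + (1-p)*38.569098] = 23.070825

Answer: Price = V(0,0) = 23.0708


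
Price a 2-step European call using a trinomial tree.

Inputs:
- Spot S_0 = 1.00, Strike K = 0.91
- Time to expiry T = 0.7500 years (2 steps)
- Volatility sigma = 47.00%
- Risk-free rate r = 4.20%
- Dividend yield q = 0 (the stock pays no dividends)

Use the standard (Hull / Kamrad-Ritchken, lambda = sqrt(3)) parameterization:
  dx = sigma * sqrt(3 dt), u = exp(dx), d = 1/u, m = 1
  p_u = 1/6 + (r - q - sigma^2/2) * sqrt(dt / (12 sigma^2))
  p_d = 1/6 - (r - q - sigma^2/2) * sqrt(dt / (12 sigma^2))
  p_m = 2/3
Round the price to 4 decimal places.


dt = T/N = 0.375000; dx = sigma*sqrt(3*dt) = 0.498510
u = exp(dx) = 1.646267; d = 1/u = 0.607435
p_u = 0.140921, p_m = 0.666667, p_d = 0.192412
Discount per step: exp(-r*dt) = 0.984373
Stock lattice S(k, j) with j the centered position index:
  k=0: S(0,+0) = 1.0000
  k=1: S(1,-1) = 0.6074; S(1,+0) = 1.0000; S(1,+1) = 1.6463
  k=2: S(2,-2) = 0.3690; S(2,-1) = 0.6074; S(2,+0) = 1.0000; S(2,+1) = 1.6463; S(2,+2) = 2.7102
Terminal payoffs V(N, j) = max(S_T - K, 0):
  V(2,-2) = 0.000000; V(2,-1) = 0.000000; V(2,+0) = 0.090000; V(2,+1) = 0.736267; V(2,+2) = 1.800195
Backward induction: V(k, j) = exp(-r*dt) * [p_u * V(k+1, j+1) + p_m * V(k+1, j) + p_d * V(k+1, j-1)]
  V(1,-1) = exp(-r*dt) * [p_u*0.090000 + p_m*0.000000 + p_d*0.000000] = 0.012485
  V(1,+0) = exp(-r*dt) * [p_u*0.736267 + p_m*0.090000 + p_d*0.000000] = 0.161197
  V(1,+1) = exp(-r*dt) * [p_u*1.800195 + p_m*0.736267 + p_d*0.090000] = 0.749942
  V(0,+0) = exp(-r*dt) * [p_u*0.749942 + p_m*0.161197 + p_d*0.012485] = 0.212181

Answer: Price = V(0,0) = 0.2122


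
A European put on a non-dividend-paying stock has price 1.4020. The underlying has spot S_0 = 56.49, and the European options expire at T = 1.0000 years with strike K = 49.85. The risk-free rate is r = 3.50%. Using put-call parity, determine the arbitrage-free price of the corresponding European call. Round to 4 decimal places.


Answer: Call price = 9.7566

Derivation:
Put-call parity: C - P = S_0 * exp(-qT) - K * exp(-rT).
S_0 * exp(-qT) = 56.4900 * 1.00000000 = 56.49000000
K * exp(-rT) = 49.8500 * 0.96560542 = 48.13543000
C = P + S*exp(-qT) - K*exp(-rT)
C = 1.4020 + 56.49000000 - 48.13543000 = 9.7566


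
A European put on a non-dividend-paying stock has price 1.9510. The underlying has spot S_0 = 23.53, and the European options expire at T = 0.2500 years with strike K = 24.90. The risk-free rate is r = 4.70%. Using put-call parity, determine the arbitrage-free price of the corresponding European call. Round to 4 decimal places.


Answer: Call price = 0.8719

Derivation:
Put-call parity: C - P = S_0 * exp(-qT) - K * exp(-rT).
S_0 * exp(-qT) = 23.5300 * 1.00000000 = 23.53000000
K * exp(-rT) = 24.9000 * 0.98831876 = 24.60913717
C = P + S*exp(-qT) - K*exp(-rT)
C = 1.9510 + 23.53000000 - 24.60913717 = 0.8719


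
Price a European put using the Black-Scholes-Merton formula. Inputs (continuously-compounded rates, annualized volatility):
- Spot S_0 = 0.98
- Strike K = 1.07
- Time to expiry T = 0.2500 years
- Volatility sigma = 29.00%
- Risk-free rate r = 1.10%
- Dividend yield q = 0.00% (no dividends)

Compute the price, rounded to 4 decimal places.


Answer: Price = 0.1126

Derivation:
d1 = (ln(S/K) + (r - q + 0.5*sigma^2) * T) / (sigma * sqrt(T)) = -0.51447487
d2 = d1 - sigma * sqrt(T) = -0.65947487
exp(-rT) = 0.99725378; exp(-qT) = 1.00000000
P = K * exp(-rT) * N(-d2) - S_0 * exp(-qT) * N(-d1)
N(-d1) = 0.69653999; N(-d2) = 0.74520456
P = 1.0700 * 0.99725378 * 0.74520456 - 0.9800 * 1.00000000 * 0.69653999 = 0.1126


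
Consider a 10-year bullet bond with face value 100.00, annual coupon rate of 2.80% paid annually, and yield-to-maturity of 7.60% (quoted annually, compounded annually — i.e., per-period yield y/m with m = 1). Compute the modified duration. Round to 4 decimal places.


Coupon per period c = face * coupon_rate / m = 2.800000
Periods per year m = 1; per-period yield y/m = 0.076000
Number of cashflows N = 10
Cashflows (t years, CF_t, discount factor 1/(1+y/m)^(m*t), PV):
  t = 1.0000: CF_t = 2.800000, DF = 0.929368, PV = 2.602230
  t = 2.0000: CF_t = 2.800000, DF = 0.863725, PV = 2.418430
  t = 3.0000: CF_t = 2.800000, DF = 0.802718, PV = 2.247611
  t = 4.0000: CF_t = 2.800000, DF = 0.746021, PV = 2.088858
  t = 5.0000: CF_t = 2.800000, DF = 0.693328, PV = 1.941318
  t = 6.0000: CF_t = 2.800000, DF = 0.644357, PV = 1.804199
  t = 7.0000: CF_t = 2.800000, DF = 0.598845, PV = 1.676765
  t = 8.0000: CF_t = 2.800000, DF = 0.556547, PV = 1.558332
  t = 9.0000: CF_t = 2.800000, DF = 0.517237, PV = 1.448264
  t = 10.0000: CF_t = 102.800000, DF = 0.480704, PV = 49.416320
Price P = sum_t PV_t = 67.202326
First compute Macaulay numerator sum_t t * PV_t:
  t * PV_t at t = 1.0000: 2.602230
  t * PV_t at t = 2.0000: 4.836860
  t * PV_t at t = 3.0000: 6.742834
  t * PV_t at t = 4.0000: 8.355433
  t * PV_t at t = 5.0000: 9.706590
  t * PV_t at t = 6.0000: 10.825193
  t * PV_t at t = 7.0000: 11.737353
  t * PV_t at t = 8.0000: 12.466652
  t * PV_t at t = 9.0000: 13.034372
  t * PV_t at t = 10.0000: 494.163201
Macaulay duration D = 574.470718 / 67.202326 = 8.548375
Modified duration = D / (1 + y/m) = 8.548375 / (1 + 0.076000) = 7.944587

Answer: Modified duration = 7.9446


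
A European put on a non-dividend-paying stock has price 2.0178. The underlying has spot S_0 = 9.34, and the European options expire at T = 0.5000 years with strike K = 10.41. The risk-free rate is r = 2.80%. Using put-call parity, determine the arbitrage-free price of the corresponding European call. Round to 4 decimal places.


Answer: Call price = 1.0925

Derivation:
Put-call parity: C - P = S_0 * exp(-qT) - K * exp(-rT).
S_0 * exp(-qT) = 9.3400 * 1.00000000 = 9.34000000
K * exp(-rT) = 10.4100 * 0.98609754 = 10.26527544
C = P + S*exp(-qT) - K*exp(-rT)
C = 2.0178 + 9.34000000 - 10.26527544 = 1.0925


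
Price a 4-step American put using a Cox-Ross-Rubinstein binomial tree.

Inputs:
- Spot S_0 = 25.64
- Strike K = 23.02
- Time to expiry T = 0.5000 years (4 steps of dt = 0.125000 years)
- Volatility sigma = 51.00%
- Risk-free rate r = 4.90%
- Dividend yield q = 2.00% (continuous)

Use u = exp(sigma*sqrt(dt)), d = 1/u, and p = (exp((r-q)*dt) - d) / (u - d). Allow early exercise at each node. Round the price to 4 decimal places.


Answer: Price = V(0,0) = 2.2880

Derivation:
dt = T/N = 0.125000
u = exp(sigma*sqrt(dt)) = 1.197591; d = 1/u = 0.835009
p = (exp((r-q)*dt) - d) / (u - d) = 0.465060
Discount per step: exp(-r*dt) = 0.993894
Stock lattice S(k, i) with i counting down-moves:
  k=0: S(0,0) = 25.6400
  k=1: S(1,0) = 30.7062; S(1,1) = 21.4096
  k=2: S(2,0) = 36.7735; S(2,1) = 25.6400; S(2,2) = 17.8773
  k=3: S(3,0) = 44.0396; S(3,1) = 30.7062; S(3,2) = 21.4096; S(3,3) = 14.9277
  k=4: S(4,0) = 52.7415; S(4,1) = 36.7735; S(4,2) = 25.6400; S(4,3) = 17.8773; S(4,4) = 12.4648
Terminal payoffs V(N, i) = max(K - S_T, 0):
  V(4,0) = 0.000000; V(4,1) = 0.000000; V(4,2) = 0.000000; V(4,3) = 5.142746; V(4,4) = 10.555249
Backward induction: V(k, i) = exp(-r*dt) * [p * V(k+1, i) + (1-p) * V(k+1, i+1)]; then take max(V_cont, immediate exercise) for American.
  V(3,0) = exp(-r*dt) * [p*0.000000 + (1-p)*0.000000] = 0.000000; exercise = 0.000000; V(3,0) = max -> 0.000000
  V(3,1) = exp(-r*dt) * [p*0.000000 + (1-p)*0.000000] = 0.000000; exercise = 0.000000; V(3,1) = max -> 0.000000
  V(3,2) = exp(-r*dt) * [p*0.000000 + (1-p)*5.142746] = 2.734264; exercise = 1.610358; V(3,2) = max -> 2.734264
  V(3,3) = exp(-r*dt) * [p*5.142746 + (1-p)*10.555249] = 7.989030; exercise = 8.092324; V(3,3) = max -> 8.092324
  V(2,0) = exp(-r*dt) * [p*0.000000 + (1-p)*0.000000] = 0.000000; exercise = 0.000000; V(2,0) = max -> 0.000000
  V(2,1) = exp(-r*dt) * [p*0.000000 + (1-p)*2.734264] = 1.453737; exercise = 0.000000; V(2,1) = max -> 1.453737
  V(2,2) = exp(-r*dt) * [p*2.734264 + (1-p)*8.092324] = 5.566309; exercise = 5.142746; V(2,2) = max -> 5.566309
  V(1,0) = exp(-r*dt) * [p*0.000000 + (1-p)*1.453737] = 0.772914; exercise = 0.000000; V(1,0) = max -> 0.772914
  V(1,1) = exp(-r*dt) * [p*1.453737 + (1-p)*5.566309] = 3.631407; exercise = 1.610358; V(1,1) = max -> 3.631407
  V(0,0) = exp(-r*dt) * [p*0.772914 + (1-p)*3.631407] = 2.287981; exercise = 0.000000; V(0,0) = max -> 2.287981


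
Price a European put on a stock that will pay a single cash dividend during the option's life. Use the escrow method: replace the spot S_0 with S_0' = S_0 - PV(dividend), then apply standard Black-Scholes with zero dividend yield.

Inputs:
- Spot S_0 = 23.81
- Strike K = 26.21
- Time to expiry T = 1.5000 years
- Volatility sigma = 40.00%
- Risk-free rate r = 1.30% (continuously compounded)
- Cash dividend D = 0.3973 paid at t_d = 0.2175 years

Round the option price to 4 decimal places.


Answer: Price = 5.9814

Derivation:
PV(D) = D * exp(-r * t_d) = 0.3973 * 0.99717649 = 0.39617822
S_0' = S_0 - PV(D) = 23.8100 - 0.39617822 = 23.41382178
d1 = (ln(S_0'/K) + (r + sigma^2/2)*T) / (sigma*sqrt(T)) = 0.05447156
d2 = d1 - sigma*sqrt(T) = -0.43542639
exp(-rT) = 0.98068890
N(-d1) = 0.47827973; N(-d2) = 0.66837352
P = K * exp(-rT) * N(-d2) - S_0' * N(-d1) = 26.2100 * 0.98068890 * 0.66837352 - 23.41382178 * 0.47827973 = 5.9814


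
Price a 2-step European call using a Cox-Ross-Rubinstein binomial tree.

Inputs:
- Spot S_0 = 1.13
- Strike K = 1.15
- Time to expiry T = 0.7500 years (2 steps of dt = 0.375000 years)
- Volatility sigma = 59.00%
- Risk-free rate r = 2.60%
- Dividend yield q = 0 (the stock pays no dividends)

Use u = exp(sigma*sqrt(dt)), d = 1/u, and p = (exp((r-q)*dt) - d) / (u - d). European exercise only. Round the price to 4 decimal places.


Answer: Price = V(0,0) = 0.2075

Derivation:
dt = T/N = 0.375000
u = exp(sigma*sqrt(dt)) = 1.435194; d = 1/u = 0.696770
p = (exp((r-q)*dt) - d) / (u - d) = 0.423913
Discount per step: exp(-r*dt) = 0.990297
Stock lattice S(k, i) with i counting down-moves:
  k=0: S(0,0) = 1.1300
  k=1: S(1,0) = 1.6218; S(1,1) = 0.7874
  k=2: S(2,0) = 2.3276; S(2,1) = 1.1300; S(2,2) = 0.5486
Terminal payoffs V(N, i) = max(S_T - K, 0):
  V(2,0) = 1.177552; V(2,1) = 0.000000; V(2,2) = 0.000000
Backward induction: V(k, i) = exp(-r*dt) * [p * V(k+1, i) + (1-p) * V(k+1, i+1)].
  V(1,0) = exp(-r*dt) * [p*1.177552 + (1-p)*0.000000] = 0.494337
  V(1,1) = exp(-r*dt) * [p*0.000000 + (1-p)*0.000000] = 0.000000
  V(0,0) = exp(-r*dt) * [p*0.494337 + (1-p)*0.000000] = 0.207523


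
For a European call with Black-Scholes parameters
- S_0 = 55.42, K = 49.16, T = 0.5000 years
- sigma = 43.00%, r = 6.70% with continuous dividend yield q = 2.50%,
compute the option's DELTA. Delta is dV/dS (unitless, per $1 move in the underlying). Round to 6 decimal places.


d1 = 0.6152988478; d2 = 0.3112429319
phi(d1) = 0.3301411894; exp(-qT) = 0.9875778005; exp(-rT) = 0.9670549112
N(d1) = 0.7308213108
Delta = exp(-qT) * N(d1) = 0.9875778005 * 0.7308213108 = 0.721743

Answer: Delta = 0.721743


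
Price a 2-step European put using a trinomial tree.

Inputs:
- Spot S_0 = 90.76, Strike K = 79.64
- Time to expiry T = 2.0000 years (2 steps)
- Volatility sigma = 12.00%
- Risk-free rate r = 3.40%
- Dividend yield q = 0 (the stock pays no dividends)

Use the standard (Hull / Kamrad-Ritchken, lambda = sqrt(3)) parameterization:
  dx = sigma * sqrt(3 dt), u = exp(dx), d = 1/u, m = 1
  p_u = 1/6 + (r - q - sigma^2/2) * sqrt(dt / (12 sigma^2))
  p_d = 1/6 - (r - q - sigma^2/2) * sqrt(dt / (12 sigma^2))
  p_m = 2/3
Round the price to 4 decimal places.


dt = T/N = 1.000000; dx = sigma*sqrt(3*dt) = 0.207846
u = exp(dx) = 1.231024; d = 1/u = 0.812332
p_u = 0.231137, p_m = 0.666667, p_d = 0.102196
Discount per step: exp(-r*dt) = 0.966572
Stock lattice S(k, j) with j the centered position index:
  k=0: S(0,+0) = 90.7600
  k=1: S(1,-1) = 73.7273; S(1,+0) = 90.7600; S(1,+1) = 111.7277
  k=2: S(2,-2) = 59.8910; S(2,-1) = 73.7273; S(2,+0) = 90.7600; S(2,+1) = 111.7277; S(2,+2) = 137.5395
Terminal payoffs V(N, j) = max(K - S_T, 0):
  V(2,-2) = 19.748987; V(2,-1) = 5.912743; V(2,+0) = 0.000000; V(2,+1) = 0.000000; V(2,+2) = 0.000000
Backward induction: V(k, j) = exp(-r*dt) * [p_u * V(k+1, j+1) + p_m * V(k+1, j) + p_d * V(k+1, j-1)]
  V(1,-1) = exp(-r*dt) * [p_u*0.000000 + p_m*5.912743 + p_d*19.748987] = 5.760857
  V(1,+0) = exp(-r*dt) * [p_u*0.000000 + p_m*0.000000 + p_d*5.912743] = 0.584059
  V(1,+1) = exp(-r*dt) * [p_u*0.000000 + p_m*0.000000 + p_d*0.000000] = 0.000000
  V(0,+0) = exp(-r*dt) * [p_u*0.000000 + p_m*0.584059 + p_d*5.760857] = 0.945412

Answer: Price = V(0,0) = 0.9454


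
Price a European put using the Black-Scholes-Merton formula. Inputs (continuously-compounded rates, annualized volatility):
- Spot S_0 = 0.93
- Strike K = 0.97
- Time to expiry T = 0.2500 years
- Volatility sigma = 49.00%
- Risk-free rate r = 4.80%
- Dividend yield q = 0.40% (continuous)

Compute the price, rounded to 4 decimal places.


d1 = (ln(S/K) + (r - q + 0.5*sigma^2) * T) / (sigma * sqrt(T)) = -0.00448565
d2 = d1 - sigma * sqrt(T) = -0.24948565
exp(-rT) = 0.98807171; exp(-qT) = 0.99900050
P = K * exp(-rT) * N(-d2) - S_0 * exp(-qT) * N(-d1)
N(-d1) = 0.50178951; N(-d2) = 0.59850743
P = 0.9700 * 0.98807171 * 0.59850743 - 0.9300 * 0.99900050 * 0.50178951 = 0.1074

Answer: Price = 0.1074


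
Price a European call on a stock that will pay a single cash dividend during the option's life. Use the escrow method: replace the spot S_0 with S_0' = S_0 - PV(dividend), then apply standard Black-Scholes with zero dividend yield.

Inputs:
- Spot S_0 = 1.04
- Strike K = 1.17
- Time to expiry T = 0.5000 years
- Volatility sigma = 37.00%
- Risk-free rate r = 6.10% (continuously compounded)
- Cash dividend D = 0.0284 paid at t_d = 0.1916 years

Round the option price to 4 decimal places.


Answer: Price = 0.0607

Derivation:
PV(D) = D * exp(-r * t_d) = 0.0284 * 0.98838043 = 0.02807000
S_0' = S_0 - PV(D) = 1.0400 - 0.02807000 = 1.01193000
d1 = (ln(S_0'/K) + (r + sigma^2/2)*T) / (sigma*sqrt(T)) = -0.30737876
d2 = d1 - sigma*sqrt(T) = -0.56900827
exp(-rT) = 0.96996043
N(d1) = 0.37927755; N(d2) = 0.28467526
C = S_0' * N(d1) - K * exp(-rT) * N(d2) = 1.01193000 * 0.37927755 - 1.1700 * 0.96996043 * 0.28467526 = 0.0607


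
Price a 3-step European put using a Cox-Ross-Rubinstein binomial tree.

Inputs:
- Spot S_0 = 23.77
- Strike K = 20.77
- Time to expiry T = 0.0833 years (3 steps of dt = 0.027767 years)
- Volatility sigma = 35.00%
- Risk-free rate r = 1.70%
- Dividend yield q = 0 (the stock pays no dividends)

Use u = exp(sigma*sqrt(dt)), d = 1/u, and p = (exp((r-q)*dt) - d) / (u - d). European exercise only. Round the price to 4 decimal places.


Answer: Price = V(0,0) = 0.1083

Derivation:
dt = T/N = 0.027767
u = exp(sigma*sqrt(dt)) = 1.060056; d = 1/u = 0.943346
p = (exp((r-q)*dt) - d) / (u - d) = 0.489469
Discount per step: exp(-r*dt) = 0.999528
Stock lattice S(k, i) with i counting down-moves:
  k=0: S(0,0) = 23.7700
  k=1: S(1,0) = 25.1975; S(1,1) = 22.4233
  k=2: S(2,0) = 26.7108; S(2,1) = 23.7700; S(2,2) = 21.1530
  k=3: S(3,0) = 28.3149; S(3,1) = 25.1975; S(3,2) = 22.4233; S(3,3) = 19.9546
Terminal payoffs V(N, i) = max(K - S_T, 0):
  V(3,0) = 0.000000; V(3,1) = 0.000000; V(3,2) = 0.000000; V(3,3) = 0.815408
Backward induction: V(k, i) = exp(-r*dt) * [p * V(k+1, i) + (1-p) * V(k+1, i+1)].
  V(2,0) = exp(-r*dt) * [p*0.000000 + (1-p)*0.000000] = 0.000000
  V(2,1) = exp(-r*dt) * [p*0.000000 + (1-p)*0.000000] = 0.000000
  V(2,2) = exp(-r*dt) * [p*0.000000 + (1-p)*0.815408] = 0.416095
  V(1,0) = exp(-r*dt) * [p*0.000000 + (1-p)*0.000000] = 0.000000
  V(1,1) = exp(-r*dt) * [p*0.000000 + (1-p)*0.416095] = 0.212329
  V(0,0) = exp(-r*dt) * [p*0.000000 + (1-p)*0.212329] = 0.108349


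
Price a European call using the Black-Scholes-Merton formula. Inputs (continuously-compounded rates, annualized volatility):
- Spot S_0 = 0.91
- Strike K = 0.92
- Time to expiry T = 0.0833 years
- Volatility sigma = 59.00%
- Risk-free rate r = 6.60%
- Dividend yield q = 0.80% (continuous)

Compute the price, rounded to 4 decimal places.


Answer: Price = 0.0592

Derivation:
d1 = (ln(S/K) + (r - q + 0.5*sigma^2) * T) / (sigma * sqrt(T)) = 0.04933336
d2 = d1 - sigma * sqrt(T) = -0.12095090
exp(-rT) = 0.99451729; exp(-qT) = 0.99933382
C = S_0 * exp(-qT) * N(d1) - K * exp(-rT) * N(d2)
N(d1) = 0.51967318; N(d2) = 0.45186496
C = 0.9100 * 0.99933382 * 0.51967318 - 0.9200 * 0.99451729 * 0.45186496 = 0.0592


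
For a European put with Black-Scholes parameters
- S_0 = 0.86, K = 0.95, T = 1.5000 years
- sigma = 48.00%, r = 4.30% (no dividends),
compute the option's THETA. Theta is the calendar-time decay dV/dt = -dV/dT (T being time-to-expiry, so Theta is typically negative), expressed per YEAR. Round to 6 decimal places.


Answer: Theta = -0.040970

Derivation:
d1 = 0.2343522174; d2 = -0.3535253209
phi(d1) = 0.3881361829; exp(-qT) = 1.0000000000; exp(-rT) = 0.9375361143
Theta = -S*exp(-qT)*phi(d1)*sigma/(2*sqrt(T)) + r*K*exp(-rT)*N(-d2) - q*S*exp(-qT)*N(-d1)
N(-d1) = 0.4073557754; N(-d2) = 0.6381526753; sqrt(T) = 1.2247448714
Term 1 = -0.8600 * 1.0000000000 * 0.3881361829 * 0.4800 / (2 * 1.2247448714) = -0.0654106092
Term 2 = 0.0430 * 0.9500 * 0.9375361143 * 0.6381526753 = 0.0244401947
Term 3 = 0 (no dividend yield, q = 0)
Theta = -0.0654106092 + (0.0244401947) + (0.0000000000) = -0.040970


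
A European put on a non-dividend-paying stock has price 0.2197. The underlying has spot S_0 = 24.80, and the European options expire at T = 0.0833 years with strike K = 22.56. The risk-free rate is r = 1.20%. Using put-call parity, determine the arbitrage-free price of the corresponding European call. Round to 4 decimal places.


Answer: Call price = 2.4822

Derivation:
Put-call parity: C - P = S_0 * exp(-qT) - K * exp(-rT).
S_0 * exp(-qT) = 24.8000 * 1.00000000 = 24.80000000
K * exp(-rT) = 22.5600 * 0.99900090 = 22.53746029
C = P + S*exp(-qT) - K*exp(-rT)
C = 0.2197 + 24.80000000 - 22.53746029 = 2.4822


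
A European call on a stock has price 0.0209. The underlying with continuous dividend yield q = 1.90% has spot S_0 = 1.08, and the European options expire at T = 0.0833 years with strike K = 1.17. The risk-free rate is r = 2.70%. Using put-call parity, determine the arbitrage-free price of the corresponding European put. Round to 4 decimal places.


Answer: Put price = 0.1100

Derivation:
Put-call parity: C - P = S_0 * exp(-qT) - K * exp(-rT).
S_0 * exp(-qT) = 1.0800 * 0.99841855 = 1.07829204
K * exp(-rT) = 1.1700 * 0.99775343 = 1.16737151
P = C - S*exp(-qT) + K*exp(-rT)
P = 0.0209 - 1.07829204 + 1.16737151 = 0.1100


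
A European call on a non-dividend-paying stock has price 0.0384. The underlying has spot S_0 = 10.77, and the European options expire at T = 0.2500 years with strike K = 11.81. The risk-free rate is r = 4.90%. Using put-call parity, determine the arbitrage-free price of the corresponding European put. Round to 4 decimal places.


Answer: Put price = 0.9346

Derivation:
Put-call parity: C - P = S_0 * exp(-qT) - K * exp(-rT).
S_0 * exp(-qT) = 10.7700 * 1.00000000 = 10.77000000
K * exp(-rT) = 11.8100 * 0.98782473 = 11.66621001
P = C - S*exp(-qT) + K*exp(-rT)
P = 0.0384 - 10.77000000 + 11.66621001 = 0.9346


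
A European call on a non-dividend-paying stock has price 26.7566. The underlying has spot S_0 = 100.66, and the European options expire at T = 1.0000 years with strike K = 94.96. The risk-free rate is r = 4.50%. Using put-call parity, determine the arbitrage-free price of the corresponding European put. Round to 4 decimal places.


Put-call parity: C - P = S_0 * exp(-qT) - K * exp(-rT).
S_0 * exp(-qT) = 100.6600 * 1.00000000 = 100.66000000
K * exp(-rT) = 94.9600 * 0.95599748 = 90.78152087
P = C - S*exp(-qT) + K*exp(-rT)
P = 26.7566 - 100.66000000 + 90.78152087 = 16.8781

Answer: Put price = 16.8781


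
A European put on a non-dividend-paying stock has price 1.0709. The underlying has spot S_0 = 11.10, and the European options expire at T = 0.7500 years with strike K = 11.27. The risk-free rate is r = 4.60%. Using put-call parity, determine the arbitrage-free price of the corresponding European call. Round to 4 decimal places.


Put-call parity: C - P = S_0 * exp(-qT) - K * exp(-rT).
S_0 * exp(-qT) = 11.1000 * 1.00000000 = 11.10000000
K * exp(-rT) = 11.2700 * 0.96608834 = 10.88781559
C = P + S*exp(-qT) - K*exp(-rT)
C = 1.0709 + 11.10000000 - 10.88781559 = 1.2831

Answer: Call price = 1.2831


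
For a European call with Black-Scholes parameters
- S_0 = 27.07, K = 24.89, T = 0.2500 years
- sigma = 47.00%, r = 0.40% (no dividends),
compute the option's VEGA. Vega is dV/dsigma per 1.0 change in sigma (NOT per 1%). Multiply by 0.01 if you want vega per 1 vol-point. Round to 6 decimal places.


Answer: Vega = 4.814367

Derivation:
d1 = 0.4790318606; d2 = 0.2440318606
phi(d1) = 0.3556976186; exp(-qT) = 1.0000000000; exp(-rT) = 0.9990004998
Vega = S * exp(-qT) * phi(d1) * sqrt(T) = 27.0700 * 1.0000000000 * 0.3556976186 * 0.5000000000 = 4.814367


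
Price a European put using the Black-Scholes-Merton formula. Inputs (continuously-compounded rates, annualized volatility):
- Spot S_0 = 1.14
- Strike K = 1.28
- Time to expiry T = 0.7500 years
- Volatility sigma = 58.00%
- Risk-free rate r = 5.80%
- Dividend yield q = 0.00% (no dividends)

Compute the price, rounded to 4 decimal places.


Answer: Price = 0.2797

Derivation:
d1 = (ln(S/K) + (r - q + 0.5*sigma^2) * T) / (sigma * sqrt(T)) = 0.10714463
d2 = d1 - sigma * sqrt(T) = -0.39515010
exp(-rT) = 0.95743255; exp(-qT) = 1.00000000
P = K * exp(-rT) * N(-d2) - S_0 * exp(-qT) * N(-d1)
N(-d1) = 0.45733712; N(-d2) = 0.65363394
P = 1.2800 * 0.95743255 * 0.65363394 - 1.1400 * 1.00000000 * 0.45733712 = 0.2797


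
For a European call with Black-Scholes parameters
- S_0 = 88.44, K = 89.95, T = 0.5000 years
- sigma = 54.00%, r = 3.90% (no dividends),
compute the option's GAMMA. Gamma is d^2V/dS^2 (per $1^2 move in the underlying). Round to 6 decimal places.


d1 = 0.1976504759; d2 = -0.1841871859
phi(d1) = 0.3912254102; exp(-qT) = 1.0000000000; exp(-rT) = 0.9806888952
Gamma = exp(-qT) * phi(d1) / (S * sigma * sqrt(T)) = 1.0000000000 * 0.3912254102 / (88.4400 * 0.5400 * 0.7071067812) = 0.011585

Answer: Gamma = 0.011585


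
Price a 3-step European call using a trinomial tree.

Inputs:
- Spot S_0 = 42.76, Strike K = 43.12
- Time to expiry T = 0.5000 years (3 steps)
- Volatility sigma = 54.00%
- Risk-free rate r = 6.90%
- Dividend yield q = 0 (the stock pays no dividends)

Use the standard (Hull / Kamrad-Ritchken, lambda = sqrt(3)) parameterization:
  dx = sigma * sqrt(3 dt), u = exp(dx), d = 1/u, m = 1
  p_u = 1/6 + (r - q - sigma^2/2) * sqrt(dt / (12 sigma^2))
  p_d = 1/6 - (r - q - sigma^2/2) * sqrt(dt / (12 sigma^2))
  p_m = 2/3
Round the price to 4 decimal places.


dt = T/N = 0.166667; dx = sigma*sqrt(3*dt) = 0.381838
u = exp(dx) = 1.464974; d = 1/u = 0.682606
p_u = 0.149906, p_m = 0.666667, p_d = 0.183428
Discount per step: exp(-r*dt) = 0.988566
Stock lattice S(k, j) with j the centered position index:
  k=0: S(0,+0) = 42.7600
  k=1: S(1,-1) = 29.1882; S(1,+0) = 42.7600; S(1,+1) = 62.6423
  k=2: S(2,-2) = 19.9241; S(2,-1) = 29.1882; S(2,+0) = 42.7600; S(2,+1) = 62.6423; S(2,+2) = 91.7694
  k=3: S(3,-3) = 13.6003; S(3,-2) = 19.9241; S(3,-1) = 29.1882; S(3,+0) = 42.7600; S(3,+1) = 62.6423; S(3,+2) = 91.7694; S(3,+3) = 134.4397
Terminal payoffs V(N, j) = max(S_T - K, 0):
  V(3,-3) = 0.000000; V(3,-2) = 0.000000; V(3,-1) = 0.000000; V(3,+0) = 0.000000; V(3,+1) = 19.522299; V(3,+2) = 48.649354; V(3,+3) = 91.319740
Backward induction: V(k, j) = exp(-r*dt) * [p_u * V(k+1, j+1) + p_m * V(k+1, j) + p_d * V(k+1, j-1)]
  V(2,-2) = exp(-r*dt) * [p_u*0.000000 + p_m*0.000000 + p_d*0.000000] = 0.000000
  V(2,-1) = exp(-r*dt) * [p_u*0.000000 + p_m*0.000000 + p_d*0.000000] = 0.000000
  V(2,+0) = exp(-r*dt) * [p_u*19.522299 + p_m*0.000000 + p_d*0.000000] = 2.893040
  V(2,+1) = exp(-r*dt) * [p_u*48.649354 + p_m*19.522299 + p_d*0.000000] = 20.075477
  V(2,+2) = exp(-r*dt) * [p_u*91.319740 + p_m*48.649354 + p_d*19.522299] = 49.134863
  V(1,-1) = exp(-r*dt) * [p_u*2.893040 + p_m*0.000000 + p_d*0.000000] = 0.428724
  V(1,+0) = exp(-r*dt) * [p_u*20.075477 + p_m*2.893040 + p_d*0.000000] = 4.881657
  V(1,+1) = exp(-r*dt) * [p_u*49.134863 + p_m*20.075477 + p_d*2.893040] = 21.036590
  V(0,+0) = exp(-r*dt) * [p_u*21.036590 + p_m*4.881657 + p_d*0.428724] = 6.412413

Answer: Price = V(0,0) = 6.4124


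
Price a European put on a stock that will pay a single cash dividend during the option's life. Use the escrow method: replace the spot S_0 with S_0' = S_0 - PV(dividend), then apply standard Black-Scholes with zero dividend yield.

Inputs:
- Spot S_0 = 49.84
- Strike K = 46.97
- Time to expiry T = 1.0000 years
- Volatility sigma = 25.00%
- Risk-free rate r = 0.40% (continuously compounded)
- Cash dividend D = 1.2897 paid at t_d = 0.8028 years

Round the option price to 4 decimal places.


PV(D) = D * exp(-r * t_d) = 1.2897 * 0.99679395 = 1.28556516
S_0' = S_0 - PV(D) = 49.8400 - 1.28556516 = 48.55443484
d1 = (ln(S_0'/K) + (r + sigma^2/2)*T) / (sigma*sqrt(T)) = 0.27370575
d2 = d1 - sigma*sqrt(T) = 0.02370575
exp(-rT) = 0.99600799
N(-d1) = 0.39215538; N(-d2) = 0.49054366
P = K * exp(-rT) * N(-d2) - S_0' * N(-d1) = 46.9700 * 0.99600799 * 0.49054366 - 48.55443484 * 0.39215538 = 3.9080

Answer: Price = 3.9080


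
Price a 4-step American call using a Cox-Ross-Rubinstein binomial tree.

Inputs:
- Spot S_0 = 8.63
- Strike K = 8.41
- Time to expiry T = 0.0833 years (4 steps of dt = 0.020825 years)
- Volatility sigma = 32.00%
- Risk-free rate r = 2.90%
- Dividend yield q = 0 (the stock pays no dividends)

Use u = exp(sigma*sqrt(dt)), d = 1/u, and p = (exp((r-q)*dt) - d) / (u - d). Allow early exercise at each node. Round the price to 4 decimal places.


dt = T/N = 0.020825
u = exp(sigma*sqrt(dt)) = 1.047262; d = 1/u = 0.954871
p = (exp((r-q)*dt) - d) / (u - d) = 0.494996
Discount per step: exp(-r*dt) = 0.999396
Stock lattice S(k, i) with i counting down-moves:
  k=0: S(0,0) = 8.6300
  k=1: S(1,0) = 9.0379; S(1,1) = 8.2405
  k=2: S(2,0) = 9.4650; S(2,1) = 8.6300; S(2,2) = 7.8687
  k=3: S(3,0) = 9.9123; S(3,1) = 9.0379; S(3,2) = 8.2405; S(3,3) = 7.5136
  k=4: S(4,0) = 10.3808; S(4,1) = 9.4650; S(4,2) = 8.6300; S(4,3) = 7.8687; S(4,4) = 7.1745
Terminal payoffs V(N, i) = max(S_T - K, 0):
  V(4,0) = 1.970818; V(4,1) = 1.055012; V(4,2) = 0.220000; V(4,3) = 0.000000; V(4,4) = 0.000000
Backward induction: V(k, i) = exp(-r*dt) * [p * V(k+1, i) + (1-p) * V(k+1, i+1)]; then take max(V_cont, immediate exercise) for American.
  V(3,0) = exp(-r*dt) * [p*1.970818 + (1-p)*1.055012] = 1.507422; exercise = 1.502344; V(3,0) = max -> 1.507422
  V(3,1) = exp(-r*dt) * [p*1.055012 + (1-p)*0.220000] = 0.632945; exercise = 0.627868; V(3,1) = max -> 0.632945
  V(3,2) = exp(-r*dt) * [p*0.220000 + (1-p)*0.000000] = 0.108833; exercise = 0.000000; V(3,2) = max -> 0.108833
  V(3,3) = exp(-r*dt) * [p*0.000000 + (1-p)*0.000000] = 0.000000; exercise = 0.000000; V(3,3) = max -> 0.000000
  V(2,0) = exp(-r*dt) * [p*1.507422 + (1-p)*0.632945] = 1.065164; exercise = 1.055012; V(2,0) = max -> 1.065164
  V(2,1) = exp(-r*dt) * [p*0.632945 + (1-p)*0.108833] = 0.368044; exercise = 0.220000; V(2,1) = max -> 0.368044
  V(2,2) = exp(-r*dt) * [p*0.108833 + (1-p)*0.000000] = 0.053840; exercise = 0.000000; V(2,2) = max -> 0.053840
  V(1,0) = exp(-r*dt) * [p*1.065164 + (1-p)*0.368044] = 0.712685; exercise = 0.627868; V(1,0) = max -> 0.712685
  V(1,1) = exp(-r*dt) * [p*0.368044 + (1-p)*0.053840] = 0.209243; exercise = 0.000000; V(1,1) = max -> 0.209243
  V(0,0) = exp(-r*dt) * [p*0.712685 + (1-p)*0.209243] = 0.458168; exercise = 0.220000; V(0,0) = max -> 0.458168

Answer: Price = V(0,0) = 0.4582


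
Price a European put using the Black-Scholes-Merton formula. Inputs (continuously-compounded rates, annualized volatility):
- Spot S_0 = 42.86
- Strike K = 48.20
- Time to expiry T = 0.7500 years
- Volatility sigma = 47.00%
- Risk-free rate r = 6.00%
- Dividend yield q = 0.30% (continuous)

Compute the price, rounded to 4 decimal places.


Answer: Price = 8.9399

Derivation:
d1 = (ln(S/K) + (r - q + 0.5*sigma^2) * T) / (sigma * sqrt(T)) = 0.02006592
d2 = d1 - sigma * sqrt(T) = -0.38696602
exp(-rT) = 0.95599748; exp(-qT) = 0.99775253
P = K * exp(-rT) * N(-d2) - S_0 * exp(-qT) * N(-d1)
N(-d1) = 0.49199539; N(-d2) = 0.65060932
P = 48.2000 * 0.95599748 * 0.65060932 - 42.8600 * 0.99775253 * 0.49199539 = 8.9399


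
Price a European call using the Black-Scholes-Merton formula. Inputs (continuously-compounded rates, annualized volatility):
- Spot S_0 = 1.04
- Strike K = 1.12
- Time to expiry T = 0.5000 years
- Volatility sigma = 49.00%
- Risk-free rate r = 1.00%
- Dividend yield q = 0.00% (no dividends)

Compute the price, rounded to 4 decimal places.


d1 = (ln(S/K) + (r - q + 0.5*sigma^2) * T) / (sigma * sqrt(T)) = -0.02621482
d2 = d1 - sigma * sqrt(T) = -0.37269714
exp(-rT) = 0.99501248; exp(-qT) = 1.00000000
C = S_0 * exp(-qT) * N(d1) - K * exp(-rT) * N(d2)
N(d1) = 0.48954300; N(d2) = 0.35468693
C = 1.0400 * 1.00000000 * 0.48954300 - 1.1200 * 0.99501248 * 0.35468693 = 0.1139

Answer: Price = 0.1139


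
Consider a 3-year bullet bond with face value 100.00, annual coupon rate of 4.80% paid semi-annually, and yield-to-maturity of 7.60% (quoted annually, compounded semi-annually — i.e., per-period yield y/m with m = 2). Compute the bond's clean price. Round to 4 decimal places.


Answer: Price = 92.6130

Derivation:
Coupon per period c = face * coupon_rate / m = 2.400000
Periods per year m = 2; per-period yield y/m = 0.038000
Number of cashflows N = 6
Cashflows (t years, CF_t, discount factor 1/(1+y/m)^(m*t), PV):
  t = 0.5000: CF_t = 2.400000, DF = 0.963391, PV = 2.312139
  t = 1.0000: CF_t = 2.400000, DF = 0.928122, PV = 2.227494
  t = 1.5000: CF_t = 2.400000, DF = 0.894145, PV = 2.145948
  t = 2.0000: CF_t = 2.400000, DF = 0.861411, PV = 2.067387
  t = 2.5000: CF_t = 2.400000, DF = 0.829876, PV = 1.991703
  t = 3.0000: CF_t = 102.400000, DF = 0.799495, PV = 81.868312
Price P = sum_t PV_t = 92.612982


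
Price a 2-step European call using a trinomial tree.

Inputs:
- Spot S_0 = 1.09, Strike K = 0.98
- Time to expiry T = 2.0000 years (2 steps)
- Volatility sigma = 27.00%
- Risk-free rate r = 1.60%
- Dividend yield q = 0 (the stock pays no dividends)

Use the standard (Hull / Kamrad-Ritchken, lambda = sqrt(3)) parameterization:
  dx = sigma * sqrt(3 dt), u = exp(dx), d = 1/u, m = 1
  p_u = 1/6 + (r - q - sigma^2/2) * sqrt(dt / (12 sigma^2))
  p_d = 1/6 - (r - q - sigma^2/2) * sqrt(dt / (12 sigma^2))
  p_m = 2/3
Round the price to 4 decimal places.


dt = T/N = 1.000000; dx = sigma*sqrt(3*dt) = 0.467654
u = exp(dx) = 1.596245; d = 1/u = 0.626470
p_u = 0.144802, p_m = 0.666667, p_d = 0.188531
Discount per step: exp(-r*dt) = 0.984127
Stock lattice S(k, j) with j the centered position index:
  k=0: S(0,+0) = 1.0900
  k=1: S(1,-1) = 0.6829; S(1,+0) = 1.0900; S(1,+1) = 1.7399
  k=2: S(2,-2) = 0.4278; S(2,-1) = 0.6829; S(2,+0) = 1.0900; S(2,+1) = 1.7399; S(2,+2) = 2.7773
Terminal payoffs V(N, j) = max(S_T - K, 0):
  V(2,-2) = 0.000000; V(2,-1) = 0.000000; V(2,+0) = 0.110000; V(2,+1) = 0.759907; V(2,+2) = 1.797316
Backward induction: V(k, j) = exp(-r*dt) * [p_u * V(k+1, j+1) + p_m * V(k+1, j) + p_d * V(k+1, j-1)]
  V(1,-1) = exp(-r*dt) * [p_u*0.110000 + p_m*0.000000 + p_d*0.000000] = 0.015675
  V(1,+0) = exp(-r*dt) * [p_u*0.759907 + p_m*0.110000 + p_d*0.000000] = 0.180459
  V(1,+1) = exp(-r*dt) * [p_u*1.797316 + p_m*0.759907 + p_d*0.110000] = 0.775097
  V(0,+0) = exp(-r*dt) * [p_u*0.775097 + p_m*0.180459 + p_d*0.015675] = 0.231759

Answer: Price = V(0,0) = 0.2318


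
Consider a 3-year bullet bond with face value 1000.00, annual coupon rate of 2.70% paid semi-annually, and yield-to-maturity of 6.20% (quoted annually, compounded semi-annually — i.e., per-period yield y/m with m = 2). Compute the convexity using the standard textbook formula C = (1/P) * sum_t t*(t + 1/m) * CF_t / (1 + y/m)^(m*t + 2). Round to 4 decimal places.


Coupon per period c = face * coupon_rate / m = 13.500000
Periods per year m = 2; per-period yield y/m = 0.031000
Number of cashflows N = 6
Cashflows (t years, CF_t, discount factor 1/(1+y/m)^(m*t), PV):
  t = 0.5000: CF_t = 13.500000, DF = 0.969932, PV = 13.094083
  t = 1.0000: CF_t = 13.500000, DF = 0.940768, PV = 12.700372
  t = 1.5000: CF_t = 13.500000, DF = 0.912481, PV = 12.318498
  t = 2.0000: CF_t = 13.500000, DF = 0.885045, PV = 11.948107
  t = 2.5000: CF_t = 13.500000, DF = 0.858434, PV = 11.588853
  t = 3.0000: CF_t = 1013.500000, DF = 0.832622, PV = 843.862643
Price P = sum_t PV_t = 905.512556
Convexity numerator sum_t t*(t + 1/m) * CF_t / (1+y/m)^(m*t + 2):
  t = 0.5000: term = 6.159249
  t = 1.0000: term = 17.922161
  t = 1.5000: term = 34.766558
  t = 2.0000: term = 56.202001
  t = 2.5000: term = 81.768188
  t = 3.0000: term = 8335.731742
Convexity = (1/P) * sum = 8532.549899 / 905.512556 = 9.422895

Answer: Convexity = 9.4229


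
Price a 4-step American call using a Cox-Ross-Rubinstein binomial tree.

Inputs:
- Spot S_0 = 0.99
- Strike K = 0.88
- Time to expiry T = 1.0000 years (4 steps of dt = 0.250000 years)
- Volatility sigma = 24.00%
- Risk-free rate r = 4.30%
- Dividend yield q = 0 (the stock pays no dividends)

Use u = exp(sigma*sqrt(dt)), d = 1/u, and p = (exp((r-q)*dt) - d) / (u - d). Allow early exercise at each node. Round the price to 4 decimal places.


dt = T/N = 0.250000
u = exp(sigma*sqrt(dt)) = 1.127497; d = 1/u = 0.886920
p = (exp((r-q)*dt) - d) / (u - d) = 0.514961
Discount per step: exp(-r*dt) = 0.989308
Stock lattice S(k, i) with i counting down-moves:
  k=0: S(0,0) = 0.9900
  k=1: S(1,0) = 1.1162; S(1,1) = 0.8781
  k=2: S(2,0) = 1.2585; S(2,1) = 0.9900; S(2,2) = 0.7788
  k=3: S(3,0) = 1.4190; S(3,1) = 1.1162; S(3,2) = 0.8781; S(3,3) = 0.6907
  k=4: S(4,0) = 1.5999; S(4,1) = 1.2585; S(4,2) = 0.9900; S(4,3) = 0.7788; S(4,4) = 0.6126
Terminal payoffs V(N, i) = max(S_T - K, 0):
  V(4,0) = 0.719914; V(4,1) = 0.378537; V(4,2) = 0.110000; V(4,3) = 0.000000; V(4,4) = 0.000000
Backward induction: V(k, i) = exp(-r*dt) * [p * V(k+1, i) + (1-p) * V(k+1, i+1)]; then take max(V_cont, immediate exercise) for American.
  V(3,0) = exp(-r*dt) * [p*0.719914 + (1-p)*0.378537] = 0.548405; exercise = 0.538996; V(3,0) = max -> 0.548405
  V(3,1) = exp(-r*dt) * [p*0.378537 + (1-p)*0.110000] = 0.245631; exercise = 0.236222; V(3,1) = max -> 0.245631
  V(3,2) = exp(-r*dt) * [p*0.110000 + (1-p)*0.000000] = 0.056040; exercise = 0.000000; V(3,2) = max -> 0.056040
  V(3,3) = exp(-r*dt) * [p*0.000000 + (1-p)*0.000000] = 0.000000; exercise = 0.000000; V(3,3) = max -> 0.000000
  V(2,0) = exp(-r*dt) * [p*0.548405 + (1-p)*0.245631] = 0.397255; exercise = 0.378537; V(2,0) = max -> 0.397255
  V(2,1) = exp(-r*dt) * [p*0.245631 + (1-p)*0.056040] = 0.152029; exercise = 0.110000; V(2,1) = max -> 0.152029
  V(2,2) = exp(-r*dt) * [p*0.056040 + (1-p)*0.000000] = 0.028550; exercise = 0.000000; V(2,2) = max -> 0.028550
  V(1,0) = exp(-r*dt) * [p*0.397255 + (1-p)*0.152029] = 0.275335; exercise = 0.236222; V(1,0) = max -> 0.275335
  V(1,1) = exp(-r*dt) * [p*0.152029 + (1-p)*0.028550] = 0.091152; exercise = 0.000000; V(1,1) = max -> 0.091152
  V(0,0) = exp(-r*dt) * [p*0.275335 + (1-p)*0.091152] = 0.184010; exercise = 0.110000; V(0,0) = max -> 0.184010

Answer: Price = V(0,0) = 0.1840
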